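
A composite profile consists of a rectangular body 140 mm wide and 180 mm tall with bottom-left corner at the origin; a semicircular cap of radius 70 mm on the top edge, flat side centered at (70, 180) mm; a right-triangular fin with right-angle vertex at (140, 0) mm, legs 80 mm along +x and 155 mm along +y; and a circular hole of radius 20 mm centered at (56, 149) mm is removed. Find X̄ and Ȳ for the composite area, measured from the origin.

Part | A | x̄ᵢ | ȳᵢ | A·x̄ᵢ | A·ȳᵢ
rectangular body | 25200.00 | 70.00 | 90.00 | 1764000.00 | 2268000.00
semicircular top | 7696.90 | 70.00 | 209.71 | 538783.14 | 1614109.03
triangular fin | 6200.00 | 166.67 | 51.67 | 1033333.33 | 320333.33
hole | -1256.64 | 56.00 | 149.00 | -70371.68 | -187238.92
Σ | 37840.26 |  |  | 3265744.80 | 4015203.44
X̄ = 3265744.80 / 37840.26 = 86.30 mm
Ȳ = 4015203.44 / 37840.26 = 106.11 mm

X̄ = 86.30 mm, Ȳ = 106.11 mm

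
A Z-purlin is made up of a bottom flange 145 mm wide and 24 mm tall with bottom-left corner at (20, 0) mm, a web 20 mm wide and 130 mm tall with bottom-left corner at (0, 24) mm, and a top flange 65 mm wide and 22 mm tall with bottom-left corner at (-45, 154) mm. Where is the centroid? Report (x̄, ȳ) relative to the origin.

bottom flange: A = 145 × 24 = 3480.00, centroid at (92.50, 12.00).
web: A = 20 × 130 = 2600.00, centroid at (10.00, 89.00).
top flange: A = 65 × 22 = 1430.00, centroid at (-12.50, 165.00).
ΣA = 7510.00 mm², ΣAx̄ = 330025.00 mm³, ΣAȳ = 509110.00 mm³.
x̄ = 330025.00/7510.00 = 43.94 mm; ȳ = 509110.00/7510.00 = 67.79 mm.

x̄ = 43.94 mm, ȳ = 67.79 mm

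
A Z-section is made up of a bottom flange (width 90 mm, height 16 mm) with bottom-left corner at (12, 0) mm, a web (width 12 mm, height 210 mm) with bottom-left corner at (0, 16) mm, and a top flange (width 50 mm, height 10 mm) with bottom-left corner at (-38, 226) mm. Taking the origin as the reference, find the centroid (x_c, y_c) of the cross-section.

x_c = 20.34 mm, y_c = 96.85 mm

bottom flange: A = 90 × 16 = 1440.00, centroid at (57.00, 8.00).
web: A = 12 × 210 = 2520.00, centroid at (6.00, 121.00).
top flange: A = 50 × 10 = 500.00, centroid at (-13.00, 231.00).
ΣA = 4460.00 mm²
ΣAx_c = (1440.00)(57.00) + (2520.00)(6.00) + (500.00)(-13.00) = 90700.00 mm³
ΣAy_c = (1440.00)(8.00) + (2520.00)(121.00) + (500.00)(231.00) = 431940.00 mm³
x_c = 90700.00 / 4460.00 = 20.34 mm
y_c = 431940.00 / 4460.00 = 96.85 mm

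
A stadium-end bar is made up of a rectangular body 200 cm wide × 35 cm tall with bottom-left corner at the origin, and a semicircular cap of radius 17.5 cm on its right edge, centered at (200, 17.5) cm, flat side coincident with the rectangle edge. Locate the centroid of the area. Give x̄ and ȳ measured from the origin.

Part | A | x̄ᵢ | ȳᵢ | A·x̄ᵢ | A·ȳᵢ
rectangular body | 7000.00 | 100.00 | 17.50 | 700000.00 | 122500.00
semicircular end | 481.06 | 207.43 | 17.50 | 99784.19 | 8418.49
Σ | 7481.06 |  |  | 799784.19 | 130918.49
x̄ = 799784.19 / 7481.06 = 106.91 cm
ȳ = 130918.49 / 7481.06 = 17.50 cm

x̄ = 106.91 cm, ȳ = 17.50 cm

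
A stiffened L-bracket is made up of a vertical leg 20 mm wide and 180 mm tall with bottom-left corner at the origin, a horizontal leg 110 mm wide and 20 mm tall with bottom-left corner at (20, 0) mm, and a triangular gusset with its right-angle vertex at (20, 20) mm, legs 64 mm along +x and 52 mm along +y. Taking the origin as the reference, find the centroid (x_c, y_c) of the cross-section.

vertical leg: A = 20 × 180 = 3600.00, centroid at (10.00, 90.00).
horizontal leg: A = 110 × 20 = 2200.00, centroid at (75.00, 10.00).
gusset: A = ½·64·52 = 1664.00, centroid at (41.33, 37.33).
ΣA = 7464.00 mm², ΣAx_c = 269778.67 mm³, ΣAy_c = 408122.67 mm³.
x_c = 269778.67/7464.00 = 36.14 mm; y_c = 408122.67/7464.00 = 54.68 mm.

x_c = 36.14 mm, y_c = 54.68 mm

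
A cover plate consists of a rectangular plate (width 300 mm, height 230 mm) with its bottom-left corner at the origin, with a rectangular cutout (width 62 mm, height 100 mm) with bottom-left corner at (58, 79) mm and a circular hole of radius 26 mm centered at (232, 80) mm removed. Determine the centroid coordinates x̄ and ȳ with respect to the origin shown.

plate: A = 300 × 230 = 69000.00, centroid at (150.00, 115.00).
hole 1: A = −(62 × 100) = -6200.00, centroid at (89.00, 129.00).
hole 2: A = −π·26² = -2123.72, centroid at (232.00, 80.00).
ΣA = 60676.28 mm²
ΣAx̄ = (69000.00)(150.00) + (-6200.00)(89.00) + (-2123.72)(232.00) = 9305497.74 mm³
ΣAȳ = (69000.00)(115.00) + (-6200.00)(129.00) + (-2123.72)(80.00) = 6965302.67 mm³
x̄ = 9305497.74 / 60676.28 = 153.36 mm
ȳ = 6965302.67 / 60676.28 = 114.79 mm

x̄ = 153.36 mm, ȳ = 114.79 mm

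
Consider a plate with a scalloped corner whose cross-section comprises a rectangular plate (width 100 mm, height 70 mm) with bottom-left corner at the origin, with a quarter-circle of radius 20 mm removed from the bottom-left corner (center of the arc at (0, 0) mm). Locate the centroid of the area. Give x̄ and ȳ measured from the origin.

plate: A = 100 × 70 = 7000.00, centroid at (50.00, 35.00).
removed quarter-circle: A = −¼π·20² = -314.16, centroid at (8.49, 8.49).
ΣA = 6685.84 mm²
ΣAx̄ = (7000.00)(50.00) + (-314.16)(8.49) = 347333.33 mm³
ΣAȳ = (7000.00)(35.00) + (-314.16)(8.49) = 242333.33 mm³
x̄ = 347333.33 / 6685.84 = 51.95 mm
ȳ = 242333.33 / 6685.84 = 36.25 mm

x̄ = 51.95 mm, ȳ = 36.25 mm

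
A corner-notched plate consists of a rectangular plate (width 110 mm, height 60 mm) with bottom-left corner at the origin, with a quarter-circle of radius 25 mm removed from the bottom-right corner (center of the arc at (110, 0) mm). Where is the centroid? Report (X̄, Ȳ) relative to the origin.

plate: A = 110 × 60 = 6600.00, centroid at (55.00, 30.00).
removed quarter-circle: A = −¼π·25² = -490.87, centroid at (99.39, 10.61).
ΣA = 6109.13 mm²
ΣAX̄ = (6600.00)(55.00) + (-490.87)(99.39) = 314212.21 mm³
ΣAȲ = (6600.00)(30.00) + (-490.87)(10.61) = 192791.67 mm³
X̄ = 314212.21 / 6109.13 = 51.43 mm
Ȳ = 192791.67 / 6109.13 = 31.56 mm

X̄ = 51.43 mm, Ȳ = 31.56 mm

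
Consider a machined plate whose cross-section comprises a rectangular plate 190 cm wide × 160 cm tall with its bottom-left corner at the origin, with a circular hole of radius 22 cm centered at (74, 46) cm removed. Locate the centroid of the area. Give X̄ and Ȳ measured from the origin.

X̄ = 96.11 cm, Ȳ = 81.79 cm

plate: A = 190 × 160 = 30400.00, centroid at (95.00, 80.00).
hole: A = −π·22² = -1520.53, centroid at (74.00, 46.00).
ΣA = 28879.47 cm², ΣAX̄ = 2775480.72 cm³, ΣAȲ = 2362055.58 cm³.
X̄ = 2775480.72/28879.47 = 96.11 cm; Ȳ = 2362055.58/28879.47 = 81.79 cm.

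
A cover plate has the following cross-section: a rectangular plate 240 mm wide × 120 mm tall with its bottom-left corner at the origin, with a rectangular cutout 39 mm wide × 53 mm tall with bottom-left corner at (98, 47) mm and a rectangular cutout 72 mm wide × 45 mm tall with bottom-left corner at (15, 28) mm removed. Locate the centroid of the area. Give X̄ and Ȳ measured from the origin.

plate: A = 240 × 120 = 28800.00, centroid at (120.00, 60.00).
hole 1: A = −(39 × 53) = -2067.00, centroid at (117.50, 73.50).
hole 2: A = −(72 × 45) = -3240.00, centroid at (51.00, 50.50).
ΣA = 23493.00 mm², ΣAX̄ = 3047887.50 mm³, ΣAȲ = 1412455.50 mm³.
X̄ = 3047887.50/23493.00 = 129.74 mm; Ȳ = 1412455.50/23493.00 = 60.12 mm.

X̄ = 129.74 mm, Ȳ = 60.12 mm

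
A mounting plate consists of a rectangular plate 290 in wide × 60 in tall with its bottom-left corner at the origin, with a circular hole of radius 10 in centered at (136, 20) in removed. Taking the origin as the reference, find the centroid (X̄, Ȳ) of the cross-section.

X̄ = 145.17 in, Ȳ = 30.18 in

plate: A = 290 × 60 = 17400.00, centroid at (145.00, 30.00).
hole: A = −π·10² = -314.16, centroid at (136.00, 20.00).
ΣA = 17085.84 in²
ΣAX̄ = (17400.00)(145.00) + (-314.16)(136.00) = 2480274.34 in³
ΣAȲ = (17400.00)(30.00) + (-314.16)(20.00) = 515716.81 in³
X̄ = 2480274.34 / 17085.84 = 145.17 in
Ȳ = 515716.81 / 17085.84 = 30.18 in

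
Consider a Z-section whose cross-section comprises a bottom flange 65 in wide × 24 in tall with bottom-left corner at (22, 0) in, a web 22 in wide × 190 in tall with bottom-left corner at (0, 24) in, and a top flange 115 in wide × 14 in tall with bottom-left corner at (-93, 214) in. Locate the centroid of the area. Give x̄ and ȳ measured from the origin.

x̄ = 10.05 in, ȳ = 118.63 in

bottom flange: A = 65 × 24 = 1560.00, centroid at (54.50, 12.00).
web: A = 22 × 190 = 4180.00, centroid at (11.00, 119.00).
top flange: A = 115 × 14 = 1610.00, centroid at (-35.50, 221.00).
ΣA = 7350.00 in²
ΣAx̄ = (1560.00)(54.50) + (4180.00)(11.00) + (1610.00)(-35.50) = 73845.00 in³
ΣAȳ = (1560.00)(12.00) + (4180.00)(119.00) + (1610.00)(221.00) = 871950.00 in³
x̄ = 73845.00 / 7350.00 = 10.05 in
ȳ = 871950.00 / 7350.00 = 118.63 in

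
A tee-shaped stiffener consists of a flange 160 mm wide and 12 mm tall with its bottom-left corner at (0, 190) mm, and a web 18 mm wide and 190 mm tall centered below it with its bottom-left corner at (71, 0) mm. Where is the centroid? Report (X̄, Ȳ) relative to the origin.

web: A = 18 × 190 = 3420.00, centroid at (80.00, 95.00).
flange: A = 160 × 12 = 1920.00, centroid at (80.00, 196.00).
ΣA = 5340.00 mm²
ΣAX̄ = (3420.00)(80.00) + (1920.00)(80.00) = 427200.00 mm³
ΣAȲ = (3420.00)(95.00) + (1920.00)(196.00) = 701220.00 mm³
X̄ = 427200.00 / 5340.00 = 80.00 mm
Ȳ = 701220.00 / 5340.00 = 131.31 mm

X̄ = 80.00 mm, Ȳ = 131.31 mm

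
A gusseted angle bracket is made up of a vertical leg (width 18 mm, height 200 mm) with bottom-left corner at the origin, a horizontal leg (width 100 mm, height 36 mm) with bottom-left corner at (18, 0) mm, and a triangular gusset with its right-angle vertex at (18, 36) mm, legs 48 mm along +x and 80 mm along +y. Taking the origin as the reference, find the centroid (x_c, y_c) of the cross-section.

x_c = 37.55 mm, y_c = 59.77 mm

vertical leg: A = 18 × 200 = 3600.00, centroid at (9.00, 100.00).
horizontal leg: A = 100 × 36 = 3600.00, centroid at (68.00, 18.00).
gusset: A = ½·48·80 = 1920.00, centroid at (34.00, 62.67).
ΣA = 9120.00 mm²
ΣAx_c = (3600.00)(9.00) + (3600.00)(68.00) + (1920.00)(34.00) = 342480.00 mm³
ΣAy_c = (3600.00)(100.00) + (3600.00)(18.00) + (1920.00)(62.67) = 545120.00 mm³
x_c = 342480.00 / 9120.00 = 37.55 mm
y_c = 545120.00 / 9120.00 = 59.77 mm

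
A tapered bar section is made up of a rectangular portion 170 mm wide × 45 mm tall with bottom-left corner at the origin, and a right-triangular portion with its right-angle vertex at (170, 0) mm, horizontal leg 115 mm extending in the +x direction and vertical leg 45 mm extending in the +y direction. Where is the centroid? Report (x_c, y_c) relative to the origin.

x_c = 116.17 mm, y_c = 20.60 mm

rectangular portion: A = 170 × 45 = 7650.00, centroid at (85.00, 22.50).
triangular portion: A = ½·115·45 = 2587.50, centroid at (208.33, 15.00).
ΣA = 10237.50 mm², ΣAx_c = 1189312.50 mm³, ΣAy_c = 210937.50 mm³.
x_c = 1189312.50/10237.50 = 116.17 mm; y_c = 210937.50/10237.50 = 20.60 mm.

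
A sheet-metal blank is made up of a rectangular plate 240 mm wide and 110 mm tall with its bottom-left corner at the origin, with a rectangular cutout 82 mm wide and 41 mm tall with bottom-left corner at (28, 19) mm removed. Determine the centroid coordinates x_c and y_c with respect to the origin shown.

x_c = 127.44 mm, y_c = 57.26 mm

Part | A | x̄ᵢ | ȳᵢ | A·x̄ᵢ | A·ȳᵢ
plate | 26400.00 | 120.00 | 55.00 | 3168000.00 | 1452000.00
hole | -3362.00 | 69.00 | 39.50 | -231978.00 | -132799.00
Σ | 23038.00 |  |  | 2936022.00 | 1319201.00
x_c = 2936022.00 / 23038.00 = 127.44 mm
y_c = 1319201.00 / 23038.00 = 57.26 mm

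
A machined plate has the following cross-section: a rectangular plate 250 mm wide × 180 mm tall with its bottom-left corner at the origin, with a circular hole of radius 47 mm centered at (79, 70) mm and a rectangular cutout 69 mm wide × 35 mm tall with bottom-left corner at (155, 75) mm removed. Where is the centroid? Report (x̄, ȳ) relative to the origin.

plate: A = 250 × 180 = 45000.00, centroid at (125.00, 90.00).
hole 1: A = −π·47² = -6939.78, centroid at (79.00, 70.00).
hole 2: A = −(69 × 35) = -2415.00, centroid at (189.50, 92.50).
ΣA = 35645.22 mm², ΣAx̄ = 4619115.02 mm³, ΣAȳ = 3340828.03 mm³.
x̄ = 4619115.02/35645.22 = 129.59 mm; ȳ = 3340828.03/35645.22 = 93.72 mm.

x̄ = 129.59 mm, ȳ = 93.72 mm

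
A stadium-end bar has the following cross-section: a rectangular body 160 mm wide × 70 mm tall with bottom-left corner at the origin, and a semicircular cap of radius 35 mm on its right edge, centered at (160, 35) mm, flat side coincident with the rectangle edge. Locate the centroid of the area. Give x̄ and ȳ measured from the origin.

x̄ = 93.91 mm, ȳ = 35.00 mm

Part | A | x̄ᵢ | ȳᵢ | A·x̄ᵢ | A·ȳᵢ
rectangular body | 11200.00 | 80.00 | 35.00 | 896000.00 | 392000.00
semicircular end | 1924.23 | 174.85 | 35.00 | 336459.41 | 67347.89
Σ | 13124.23 |  |  | 1232459.41 | 459347.89
x̄ = 1232459.41 / 13124.23 = 93.91 mm
ȳ = 459347.89 / 13124.23 = 35.00 mm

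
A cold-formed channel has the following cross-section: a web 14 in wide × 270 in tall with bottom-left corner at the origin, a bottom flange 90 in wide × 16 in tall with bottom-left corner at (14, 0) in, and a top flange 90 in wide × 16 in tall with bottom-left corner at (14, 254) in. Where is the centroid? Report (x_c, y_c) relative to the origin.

Part | A | x̄ᵢ | ȳᵢ | A·x̄ᵢ | A·ȳᵢ
web | 3780.00 | 7.00 | 135.00 | 26460.00 | 510300.00
bottom flange | 1440.00 | 59.00 | 8.00 | 84960.00 | 11520.00
top flange | 1440.00 | 59.00 | 262.00 | 84960.00 | 377280.00
Σ | 6660.00 |  |  | 196380.00 | 899100.00
x_c = 196380.00 / 6660.00 = 29.49 in
y_c = 899100.00 / 6660.00 = 135.00 in

x_c = 29.49 in, y_c = 135.00 in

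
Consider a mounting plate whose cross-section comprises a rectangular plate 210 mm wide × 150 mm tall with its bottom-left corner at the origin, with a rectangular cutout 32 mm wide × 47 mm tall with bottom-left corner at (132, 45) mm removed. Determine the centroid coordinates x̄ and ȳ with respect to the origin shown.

Part | A | x̄ᵢ | ȳᵢ | A·x̄ᵢ | A·ȳᵢ
plate | 31500.00 | 105.00 | 75.00 | 3307500.00 | 2362500.00
hole | -1504.00 | 148.00 | 68.50 | -222592.00 | -103024.00
Σ | 29996.00 |  |  | 3084908.00 | 2259476.00
x̄ = 3084908.00 / 29996.00 = 102.84 mm
ȳ = 2259476.00 / 29996.00 = 75.33 mm

x̄ = 102.84 mm, ȳ = 75.33 mm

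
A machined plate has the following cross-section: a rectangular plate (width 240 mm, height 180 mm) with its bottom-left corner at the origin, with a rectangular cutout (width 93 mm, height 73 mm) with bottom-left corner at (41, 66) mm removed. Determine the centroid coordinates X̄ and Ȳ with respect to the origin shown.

Part | A | x̄ᵢ | ȳᵢ | A·x̄ᵢ | A·ȳᵢ
plate | 43200.00 | 120.00 | 90.00 | 5184000.00 | 3888000.00
hole | -6789.00 | 87.50 | 102.50 | -594037.50 | -695872.50
Σ | 36411.00 |  |  | 4589962.50 | 3192127.50
X̄ = 4589962.50 / 36411.00 = 126.06 mm
Ȳ = 3192127.50 / 36411.00 = 87.67 mm

X̄ = 126.06 mm, Ȳ = 87.67 mm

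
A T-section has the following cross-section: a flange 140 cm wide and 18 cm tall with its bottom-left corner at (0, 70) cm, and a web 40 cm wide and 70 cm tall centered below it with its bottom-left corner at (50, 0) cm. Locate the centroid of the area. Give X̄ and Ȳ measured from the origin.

X̄ = 70.00 cm, Ȳ = 55.84 cm

Part | A | x̄ᵢ | ȳᵢ | A·x̄ᵢ | A·ȳᵢ
web | 2800.00 | 70.00 | 35.00 | 196000.00 | 98000.00
flange | 2520.00 | 70.00 | 79.00 | 176400.00 | 199080.00
Σ | 5320.00 |  |  | 372400.00 | 297080.00
X̄ = 372400.00 / 5320.00 = 70.00 cm
Ȳ = 297080.00 / 5320.00 = 55.84 cm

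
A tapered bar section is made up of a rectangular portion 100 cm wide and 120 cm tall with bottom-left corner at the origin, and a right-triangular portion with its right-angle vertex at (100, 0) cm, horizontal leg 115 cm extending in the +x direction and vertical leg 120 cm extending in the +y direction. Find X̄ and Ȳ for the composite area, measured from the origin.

X̄ = 82.25 cm, Ȳ = 52.70 cm

rectangular portion: A = 100 × 120 = 12000.00, centroid at (50.00, 60.00).
triangular portion: A = ½·115·120 = 6900.00, centroid at (138.33, 40.00).
ΣA = 18900.00 cm²
ΣAX̄ = (12000.00)(50.00) + (6900.00)(138.33) = 1554500.00 cm³
ΣAȲ = (12000.00)(60.00) + (6900.00)(40.00) = 996000.00 cm³
X̄ = 1554500.00 / 18900.00 = 82.25 cm
Ȳ = 996000.00 / 18900.00 = 52.70 cm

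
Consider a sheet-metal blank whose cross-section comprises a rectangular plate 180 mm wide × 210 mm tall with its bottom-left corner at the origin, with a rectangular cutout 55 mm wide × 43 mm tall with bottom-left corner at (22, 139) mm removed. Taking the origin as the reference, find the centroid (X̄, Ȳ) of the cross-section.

Part | A | x̄ᵢ | ȳᵢ | A·x̄ᵢ | A·ȳᵢ
plate | 37800.00 | 90.00 | 105.00 | 3402000.00 | 3969000.00
hole | -2365.00 | 49.50 | 160.50 | -117067.50 | -379582.50
Σ | 35435.00 |  |  | 3284932.50 | 3589417.50
X̄ = 3284932.50 / 35435.00 = 92.70 mm
Ȳ = 3589417.50 / 35435.00 = 101.30 mm

X̄ = 92.70 mm, Ȳ = 101.30 mm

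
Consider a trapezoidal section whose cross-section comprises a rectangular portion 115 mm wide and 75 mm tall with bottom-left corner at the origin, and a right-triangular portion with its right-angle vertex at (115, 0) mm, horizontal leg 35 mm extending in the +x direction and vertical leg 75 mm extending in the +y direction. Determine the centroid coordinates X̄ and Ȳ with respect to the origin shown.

X̄ = 66.64 mm, Ȳ = 35.85 mm

rectangular portion: A = 115 × 75 = 8625.00, centroid at (57.50, 37.50).
triangular portion: A = ½·35·75 = 1312.50, centroid at (126.67, 25.00).
ΣA = 9937.50 mm²
ΣAX̄ = (8625.00)(57.50) + (1312.50)(126.67) = 662187.50 mm³
ΣAȲ = (8625.00)(37.50) + (1312.50)(25.00) = 356250.00 mm³
X̄ = 662187.50 / 9937.50 = 66.64 mm
Ȳ = 356250.00 / 9937.50 = 35.85 mm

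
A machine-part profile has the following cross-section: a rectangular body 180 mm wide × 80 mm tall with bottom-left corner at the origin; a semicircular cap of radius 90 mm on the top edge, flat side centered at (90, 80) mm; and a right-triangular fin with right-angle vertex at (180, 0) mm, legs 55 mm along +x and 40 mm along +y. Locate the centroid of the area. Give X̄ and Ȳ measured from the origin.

rectangular body: A = 180 × 80 = 14400.00, centroid at (90.00, 40.00).
semicircular top: A = ½π·90² = 12723.45, centroid at (90.00, 118.20).
triangular fin: A = ½·55·40 = 1100.00, centroid at (198.33, 13.33).
ΣA = 28223.45 mm², ΣAX̄ = 2659277.19 mm³, ΣAȲ = 2094542.69 mm³.
X̄ = 2659277.19/28223.45 = 94.22 mm; Ȳ = 2094542.69/28223.45 = 74.21 mm.

X̄ = 94.22 mm, Ȳ = 74.21 mm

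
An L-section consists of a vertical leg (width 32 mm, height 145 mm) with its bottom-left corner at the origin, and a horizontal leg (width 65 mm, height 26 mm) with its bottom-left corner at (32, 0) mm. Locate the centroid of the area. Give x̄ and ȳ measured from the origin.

x̄ = 28.95 mm, ȳ = 56.61 mm

vertical leg: A = 32 × 145 = 4640.00, centroid at (16.00, 72.50).
horizontal leg: A = 65 × 26 = 1690.00, centroid at (64.50, 13.00).
ΣA = 6330.00 mm², ΣAx̄ = 183245.00 mm³, ΣAȳ = 358370.00 mm³.
x̄ = 183245.00/6330.00 = 28.95 mm; ȳ = 358370.00/6330.00 = 56.61 mm.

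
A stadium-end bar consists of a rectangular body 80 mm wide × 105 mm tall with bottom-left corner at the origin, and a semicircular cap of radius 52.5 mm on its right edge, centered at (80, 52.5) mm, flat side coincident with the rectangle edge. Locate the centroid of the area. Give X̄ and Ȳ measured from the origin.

Part | A | x̄ᵢ | ȳᵢ | A·x̄ᵢ | A·ȳᵢ
rectangular body | 8400.00 | 40.00 | 52.50 | 336000.00 | 441000.00
semicircular end | 4329.51 | 102.28 | 52.50 | 442829.34 | 227299.14
Σ | 12729.51 |  |  | 778829.34 | 668299.14
X̄ = 778829.34 / 12729.51 = 61.18 mm
Ȳ = 668299.14 / 12729.51 = 52.50 mm

X̄ = 61.18 mm, Ȳ = 52.50 mm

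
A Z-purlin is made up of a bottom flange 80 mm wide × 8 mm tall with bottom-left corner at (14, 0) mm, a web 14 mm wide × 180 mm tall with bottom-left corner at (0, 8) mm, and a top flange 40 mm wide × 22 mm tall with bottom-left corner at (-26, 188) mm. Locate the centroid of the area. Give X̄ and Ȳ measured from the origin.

X̄ = 11.61 mm, Ȳ = 105.11 mm

bottom flange: A = 80 × 8 = 640.00, centroid at (54.00, 4.00).
web: A = 14 × 180 = 2520.00, centroid at (7.00, 98.00).
top flange: A = 40 × 22 = 880.00, centroid at (-6.00, 199.00).
ΣA = 4040.00 mm², ΣAX̄ = 46920.00 mm³, ΣAȲ = 424640.00 mm³.
X̄ = 46920.00/4040.00 = 11.61 mm; Ȳ = 424640.00/4040.00 = 105.11 mm.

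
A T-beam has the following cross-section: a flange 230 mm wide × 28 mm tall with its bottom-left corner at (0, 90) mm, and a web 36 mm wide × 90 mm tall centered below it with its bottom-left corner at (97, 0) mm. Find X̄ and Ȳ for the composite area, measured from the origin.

X̄ = 115.00 mm, Ȳ = 84.25 mm

web: A = 36 × 90 = 3240.00, centroid at (115.00, 45.00).
flange: A = 230 × 28 = 6440.00, centroid at (115.00, 104.00).
ΣA = 9680.00 mm², ΣAX̄ = 1113200.00 mm³, ΣAȲ = 815560.00 mm³.
X̄ = 1113200.00/9680.00 = 115.00 mm; Ȳ = 815560.00/9680.00 = 84.25 mm.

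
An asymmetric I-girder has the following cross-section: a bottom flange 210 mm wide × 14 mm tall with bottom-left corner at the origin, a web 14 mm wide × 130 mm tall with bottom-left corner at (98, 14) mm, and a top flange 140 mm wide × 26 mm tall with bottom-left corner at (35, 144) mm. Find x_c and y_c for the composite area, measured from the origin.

x_c = 105.00 mm, y_c = 87.60 mm

bottom flange: A = 210 × 14 = 2940.00, centroid at (105.00, 7.00).
web: A = 14 × 130 = 1820.00, centroid at (105.00, 79.00).
top flange: A = 140 × 26 = 3640.00, centroid at (105.00, 157.00).
ΣA = 8400.00 mm²
ΣAx_c = (2940.00)(105.00) + (1820.00)(105.00) + (3640.00)(105.00) = 882000.00 mm³
ΣAy_c = (2940.00)(7.00) + (1820.00)(79.00) + (3640.00)(157.00) = 735840.00 mm³
x_c = 882000.00 / 8400.00 = 105.00 mm
y_c = 735840.00 / 8400.00 = 87.60 mm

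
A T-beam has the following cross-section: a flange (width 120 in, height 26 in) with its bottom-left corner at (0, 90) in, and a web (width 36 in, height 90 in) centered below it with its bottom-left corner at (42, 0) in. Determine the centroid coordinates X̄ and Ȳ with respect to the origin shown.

X̄ = 60.00 in, Ȳ = 73.45 in

Part | A | x̄ᵢ | ȳᵢ | A·x̄ᵢ | A·ȳᵢ
web | 3240.00 | 60.00 | 45.00 | 194400.00 | 145800.00
flange | 3120.00 | 60.00 | 103.00 | 187200.00 | 321360.00
Σ | 6360.00 |  |  | 381600.00 | 467160.00
X̄ = 381600.00 / 6360.00 = 60.00 in
Ȳ = 467160.00 / 6360.00 = 73.45 in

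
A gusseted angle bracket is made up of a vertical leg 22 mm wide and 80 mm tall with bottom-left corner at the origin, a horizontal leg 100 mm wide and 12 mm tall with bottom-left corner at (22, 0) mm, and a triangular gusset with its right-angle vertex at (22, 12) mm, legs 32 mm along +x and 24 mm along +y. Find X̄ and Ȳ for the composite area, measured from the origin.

X̄ = 35.38 mm, Ȳ = 25.50 mm

vertical leg: A = 22 × 80 = 1760.00, centroid at (11.00, 40.00).
horizontal leg: A = 100 × 12 = 1200.00, centroid at (72.00, 6.00).
gusset: A = ½·32·24 = 384.00, centroid at (32.67, 20.00).
ΣA = 3344.00 mm²
ΣAX̄ = (1760.00)(11.00) + (1200.00)(72.00) + (384.00)(32.67) = 118304.00 mm³
ΣAȲ = (1760.00)(40.00) + (1200.00)(6.00) + (384.00)(20.00) = 85280.00 mm³
X̄ = 118304.00 / 3344.00 = 35.38 mm
Ȳ = 85280.00 / 3344.00 = 25.50 mm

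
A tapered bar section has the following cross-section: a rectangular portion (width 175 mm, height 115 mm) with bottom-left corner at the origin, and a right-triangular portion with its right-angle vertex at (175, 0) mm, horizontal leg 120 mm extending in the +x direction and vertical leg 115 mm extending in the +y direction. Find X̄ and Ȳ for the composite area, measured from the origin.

rectangular portion: A = 175 × 115 = 20125.00, centroid at (87.50, 57.50).
triangular portion: A = ½·120·115 = 6900.00, centroid at (215.00, 38.33).
ΣA = 27025.00 mm²
ΣAX̄ = (20125.00)(87.50) + (6900.00)(215.00) = 3244437.50 mm³
ΣAȲ = (20125.00)(57.50) + (6900.00)(38.33) = 1421687.50 mm³
X̄ = 3244437.50 / 27025.00 = 120.05 mm
Ȳ = 1421687.50 / 27025.00 = 52.61 mm

X̄ = 120.05 mm, Ȳ = 52.61 mm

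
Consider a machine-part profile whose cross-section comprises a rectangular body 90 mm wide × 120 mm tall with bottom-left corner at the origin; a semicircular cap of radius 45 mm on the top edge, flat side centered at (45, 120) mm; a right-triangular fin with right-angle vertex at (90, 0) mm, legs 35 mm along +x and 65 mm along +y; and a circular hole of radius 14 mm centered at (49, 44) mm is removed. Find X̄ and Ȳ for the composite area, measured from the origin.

rectangular body: A = 90 × 120 = 10800.00, centroid at (45.00, 60.00).
semicircular top: A = ½π·45² = 3180.86, centroid at (45.00, 139.10).
triangular fin: A = ½·35·65 = 1137.50, centroid at (101.67, 21.67).
hole: A = −π·14² = -615.75, centroid at (49.00, 44.00).
ΣA = 14502.61 mm², ΣAX̄ = 714612.79 mm³, ΣAȲ = 1088006.25 mm³.
X̄ = 714612.79/14502.61 = 49.27 mm; Ȳ = 1088006.25/14502.61 = 75.02 mm.

X̄ = 49.27 mm, Ȳ = 75.02 mm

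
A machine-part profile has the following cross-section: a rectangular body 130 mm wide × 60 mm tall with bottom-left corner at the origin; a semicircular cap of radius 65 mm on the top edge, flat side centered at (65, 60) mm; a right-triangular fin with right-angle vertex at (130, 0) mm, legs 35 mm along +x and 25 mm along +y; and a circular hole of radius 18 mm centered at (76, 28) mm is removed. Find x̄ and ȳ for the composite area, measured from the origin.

Part | A | x̄ᵢ | ȳᵢ | A·x̄ᵢ | A·ȳᵢ
rectangular body | 7800.00 | 65.00 | 30.00 | 507000.00 | 234000.00
semicircular top | 6636.61 | 65.00 | 87.59 | 431379.94 | 581280.20
triangular fin | 437.50 | 141.67 | 8.33 | 61979.17 | 3645.83
hole | -1017.88 | 76.00 | 28.00 | -77358.58 | -28500.53
Σ | 13856.24 |  |  | 923000.53 | 790425.51
x̄ = 923000.53 / 13856.24 = 66.61 mm
ȳ = 790425.51 / 13856.24 = 57.04 mm

x̄ = 66.61 mm, ȳ = 57.04 mm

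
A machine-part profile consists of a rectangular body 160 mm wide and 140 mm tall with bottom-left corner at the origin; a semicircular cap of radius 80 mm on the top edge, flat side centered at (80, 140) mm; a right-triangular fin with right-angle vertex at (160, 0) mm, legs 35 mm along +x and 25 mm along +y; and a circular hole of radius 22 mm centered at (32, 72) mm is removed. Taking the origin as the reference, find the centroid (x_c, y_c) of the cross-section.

Part | A | x̄ᵢ | ȳᵢ | A·x̄ᵢ | A·ȳᵢ
rectangular body | 22400.00 | 80.00 | 70.00 | 1792000.00 | 1568000.00
semicircular top | 10053.10 | 80.00 | 173.95 | 804247.72 | 1748766.84
triangular fin | 437.50 | 171.67 | 8.33 | 75104.17 | 3645.83
hole | -1520.53 | 32.00 | 72.00 | -48656.99 | -109478.22
Σ | 31370.07 |  |  | 2622694.90 | 3210934.45
x_c = 2622694.90 / 31370.07 = 83.61 mm
y_c = 3210934.45 / 31370.07 = 102.36 mm

x_c = 83.61 mm, y_c = 102.36 mm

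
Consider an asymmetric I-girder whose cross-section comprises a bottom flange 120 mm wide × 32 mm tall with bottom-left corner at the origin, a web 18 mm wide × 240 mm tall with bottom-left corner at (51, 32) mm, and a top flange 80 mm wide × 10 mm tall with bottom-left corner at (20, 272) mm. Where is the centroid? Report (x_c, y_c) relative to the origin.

bottom flange: A = 120 × 32 = 3840.00, centroid at (60.00, 16.00).
web: A = 18 × 240 = 4320.00, centroid at (60.00, 152.00).
top flange: A = 80 × 10 = 800.00, centroid at (60.00, 277.00).
ΣA = 8960.00 mm², ΣAx_c = 537600.00 mm³, ΣAy_c = 939680.00 mm³.
x_c = 537600.00/8960.00 = 60.00 mm; y_c = 939680.00/8960.00 = 104.88 mm.

x_c = 60.00 mm, y_c = 104.88 mm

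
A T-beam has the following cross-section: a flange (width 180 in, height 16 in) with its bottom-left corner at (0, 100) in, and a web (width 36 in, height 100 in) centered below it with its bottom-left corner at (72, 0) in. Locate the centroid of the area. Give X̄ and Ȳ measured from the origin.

Part | A | x̄ᵢ | ȳᵢ | A·x̄ᵢ | A·ȳᵢ
web | 3600.00 | 90.00 | 50.00 | 324000.00 | 180000.00
flange | 2880.00 | 90.00 | 108.00 | 259200.00 | 311040.00
Σ | 6480.00 |  |  | 583200.00 | 491040.00
X̄ = 583200.00 / 6480.00 = 90.00 in
Ȳ = 491040.00 / 6480.00 = 75.78 in

X̄ = 90.00 in, Ȳ = 75.78 in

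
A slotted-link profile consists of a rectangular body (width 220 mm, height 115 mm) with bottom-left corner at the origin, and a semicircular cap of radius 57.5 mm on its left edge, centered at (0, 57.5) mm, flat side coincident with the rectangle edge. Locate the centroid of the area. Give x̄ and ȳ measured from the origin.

rectangular body: A = 220 × 115 = 25300.00, centroid at (110.00, 57.50).
semicircular end: A = ½π·57.5² = 5193.45, centroid at (-24.40, 57.50).
ΣA = 30493.45 mm²
ΣAx̄ = (25300.00)(110.00) + (5193.45)(-24.40) = 2656260.42 mm³
ΣAȳ = (25300.00)(57.50) + (5193.45)(57.50) = 1753373.11 mm³
x̄ = 2656260.42 / 30493.45 = 87.11 mm
ȳ = 1753373.11 / 30493.45 = 57.50 mm

x̄ = 87.11 mm, ȳ = 57.50 mm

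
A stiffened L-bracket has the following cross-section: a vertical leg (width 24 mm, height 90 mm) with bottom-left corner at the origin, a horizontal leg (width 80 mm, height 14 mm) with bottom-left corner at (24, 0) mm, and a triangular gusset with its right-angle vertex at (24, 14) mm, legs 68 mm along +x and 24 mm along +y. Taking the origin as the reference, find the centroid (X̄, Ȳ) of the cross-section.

X̄ = 33.12 mm, Ȳ = 30.03 mm

vertical leg: A = 24 × 90 = 2160.00, centroid at (12.00, 45.00).
horizontal leg: A = 80 × 14 = 1120.00, centroid at (64.00, 7.00).
gusset: A = ½·68·24 = 816.00, centroid at (46.67, 22.00).
ΣA = 4096.00 mm²
ΣAX̄ = (2160.00)(12.00) + (1120.00)(64.00) + (816.00)(46.67) = 135680.00 mm³
ΣAȲ = (2160.00)(45.00) + (1120.00)(7.00) + (816.00)(22.00) = 122992.00 mm³
X̄ = 135680.00 / 4096.00 = 33.12 mm
Ȳ = 122992.00 / 4096.00 = 30.03 mm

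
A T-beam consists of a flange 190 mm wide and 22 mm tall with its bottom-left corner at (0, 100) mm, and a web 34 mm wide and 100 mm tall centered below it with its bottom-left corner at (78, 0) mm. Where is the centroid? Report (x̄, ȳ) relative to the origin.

Part | A | x̄ᵢ | ȳᵢ | A·x̄ᵢ | A·ȳᵢ
web | 3400.00 | 95.00 | 50.00 | 323000.00 | 170000.00
flange | 4180.00 | 95.00 | 111.00 | 397100.00 | 463980.00
Σ | 7580.00 |  |  | 720100.00 | 633980.00
x̄ = 720100.00 / 7580.00 = 95.00 mm
ȳ = 633980.00 / 7580.00 = 83.64 mm

x̄ = 95.00 mm, ȳ = 83.64 mm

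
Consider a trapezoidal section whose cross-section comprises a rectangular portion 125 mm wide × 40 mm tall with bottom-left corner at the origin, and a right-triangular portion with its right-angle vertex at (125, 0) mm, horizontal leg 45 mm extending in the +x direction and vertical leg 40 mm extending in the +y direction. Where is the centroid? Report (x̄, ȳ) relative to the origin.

x̄ = 74.32 mm, ȳ = 18.98 mm

rectangular portion: A = 125 × 40 = 5000.00, centroid at (62.50, 20.00).
triangular portion: A = ½·45·40 = 900.00, centroid at (140.00, 13.33).
ΣA = 5900.00 mm², ΣAx̄ = 438500.00 mm³, ΣAȳ = 112000.00 mm³.
x̄ = 438500.00/5900.00 = 74.32 mm; ȳ = 112000.00/5900.00 = 18.98 mm.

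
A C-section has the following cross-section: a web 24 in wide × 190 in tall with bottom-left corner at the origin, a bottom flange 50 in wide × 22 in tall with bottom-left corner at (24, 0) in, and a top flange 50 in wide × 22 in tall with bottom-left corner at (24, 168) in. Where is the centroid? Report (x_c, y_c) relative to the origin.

x_c = 24.04 in, y_c = 95.00 in

Part | A | x̄ᵢ | ȳᵢ | A·x̄ᵢ | A·ȳᵢ
web | 4560.00 | 12.00 | 95.00 | 54720.00 | 433200.00
bottom flange | 1100.00 | 49.00 | 11.00 | 53900.00 | 12100.00
top flange | 1100.00 | 49.00 | 179.00 | 53900.00 | 196900.00
Σ | 6760.00 |  |  | 162520.00 | 642200.00
x_c = 162520.00 / 6760.00 = 24.04 in
y_c = 642200.00 / 6760.00 = 95.00 in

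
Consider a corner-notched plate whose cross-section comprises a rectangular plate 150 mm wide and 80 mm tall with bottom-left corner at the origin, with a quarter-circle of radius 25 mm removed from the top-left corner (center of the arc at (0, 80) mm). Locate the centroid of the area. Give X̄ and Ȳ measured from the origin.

plate: A = 150 × 80 = 12000.00, centroid at (75.00, 40.00).
removed quarter-circle: A = −¼π·25² = -490.87, centroid at (10.61, 69.39).
ΣA = 11509.13 mm², ΣAX̄ = 894791.67 mm³, ΣAȲ = 445938.43 mm³.
X̄ = 894791.67/11509.13 = 77.75 mm; Ȳ = 445938.43/11509.13 = 38.75 mm.

X̄ = 77.75 mm, Ȳ = 38.75 mm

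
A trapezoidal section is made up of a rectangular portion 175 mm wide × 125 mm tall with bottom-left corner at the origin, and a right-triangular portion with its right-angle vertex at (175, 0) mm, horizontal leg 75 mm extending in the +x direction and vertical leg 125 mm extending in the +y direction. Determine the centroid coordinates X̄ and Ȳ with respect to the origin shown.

X̄ = 107.35 mm, Ȳ = 58.82 mm

rectangular portion: A = 175 × 125 = 21875.00, centroid at (87.50, 62.50).
triangular portion: A = ½·75·125 = 4687.50, centroid at (200.00, 41.67).
ΣA = 26562.50 mm²
ΣAX̄ = (21875.00)(87.50) + (4687.50)(200.00) = 2851562.50 mm³
ΣAȲ = (21875.00)(62.50) + (4687.50)(41.67) = 1562500.00 mm³
X̄ = 2851562.50 / 26562.50 = 107.35 mm
Ȳ = 1562500.00 / 26562.50 = 58.82 mm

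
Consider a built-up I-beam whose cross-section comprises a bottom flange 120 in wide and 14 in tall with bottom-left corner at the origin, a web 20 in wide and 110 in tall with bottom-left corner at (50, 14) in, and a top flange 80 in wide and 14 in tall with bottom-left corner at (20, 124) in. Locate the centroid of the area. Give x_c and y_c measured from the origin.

bottom flange: A = 120 × 14 = 1680.00, centroid at (60.00, 7.00).
web: A = 20 × 110 = 2200.00, centroid at (60.00, 69.00).
top flange: A = 80 × 14 = 1120.00, centroid at (60.00, 131.00).
ΣA = 5000.00 in²
ΣAx_c = (1680.00)(60.00) + (2200.00)(60.00) + (1120.00)(60.00) = 300000.00 in³
ΣAy_c = (1680.00)(7.00) + (2200.00)(69.00) + (1120.00)(131.00) = 310280.00 in³
x_c = 300000.00 / 5000.00 = 60.00 in
y_c = 310280.00 / 5000.00 = 62.06 in

x_c = 60.00 in, y_c = 62.06 in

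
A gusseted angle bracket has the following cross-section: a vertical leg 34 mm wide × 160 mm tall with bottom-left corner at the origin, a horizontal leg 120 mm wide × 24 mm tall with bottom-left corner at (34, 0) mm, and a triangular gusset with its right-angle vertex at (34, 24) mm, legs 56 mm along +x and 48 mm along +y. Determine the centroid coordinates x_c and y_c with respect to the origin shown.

vertical leg: A = 34 × 160 = 5440.00, centroid at (17.00, 80.00).
horizontal leg: A = 120 × 24 = 2880.00, centroid at (94.00, 12.00).
gusset: A = ½·56·48 = 1344.00, centroid at (52.67, 40.00).
ΣA = 9664.00 mm²
ΣAx_c = (5440.00)(17.00) + (2880.00)(94.00) + (1344.00)(52.67) = 433984.00 mm³
ΣAy_c = (5440.00)(80.00) + (2880.00)(12.00) + (1344.00)(40.00) = 523520.00 mm³
x_c = 433984.00 / 9664.00 = 44.91 mm
y_c = 523520.00 / 9664.00 = 54.17 mm

x_c = 44.91 mm, y_c = 54.17 mm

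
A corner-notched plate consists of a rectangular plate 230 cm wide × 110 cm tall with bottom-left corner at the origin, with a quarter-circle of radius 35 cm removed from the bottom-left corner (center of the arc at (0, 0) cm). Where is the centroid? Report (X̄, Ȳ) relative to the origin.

X̄ = 118.96 cm, Ȳ = 56.59 cm

plate: A = 230 × 110 = 25300.00, centroid at (115.00, 55.00).
removed quarter-circle: A = −¼π·35² = -962.11, centroid at (14.85, 14.85).
ΣA = 24337.89 cm², ΣAX̄ = 2895208.33 cm³, ΣAȲ = 1377208.33 cm³.
X̄ = 2895208.33/24337.89 = 118.96 cm; Ȳ = 1377208.33/24337.89 = 56.59 cm.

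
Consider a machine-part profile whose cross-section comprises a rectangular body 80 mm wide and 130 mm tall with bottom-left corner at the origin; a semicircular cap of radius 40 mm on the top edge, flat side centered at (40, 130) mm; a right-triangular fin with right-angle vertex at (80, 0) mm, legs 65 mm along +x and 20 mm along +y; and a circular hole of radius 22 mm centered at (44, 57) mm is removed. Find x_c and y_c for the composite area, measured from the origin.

x_c = 42.82 mm, y_c = 79.97 mm

rectangular body: A = 80 × 130 = 10400.00, centroid at (40.00, 65.00).
semicircular top: A = ½π·40² = 2513.27, centroid at (40.00, 146.98).
triangular fin: A = ½·65·20 = 650.00, centroid at (101.67, 6.67).
hole: A = −π·22² = -1520.53, centroid at (44.00, 57.00).
ΣA = 12042.74 mm²
ΣAx_c = (10400.00)(40.00) + (2513.27)(40.00) + (650.00)(101.67) + (-1520.53)(44.00) = 515710.94 mm³
ΣAy_c = (10400.00)(65.00) + (2513.27)(146.98) + (650.00)(6.67) + (-1520.53)(57.00) = 963055.38 mm³
x_c = 515710.94 / 12042.74 = 42.82 mm
y_c = 963055.38 / 12042.74 = 79.97 mm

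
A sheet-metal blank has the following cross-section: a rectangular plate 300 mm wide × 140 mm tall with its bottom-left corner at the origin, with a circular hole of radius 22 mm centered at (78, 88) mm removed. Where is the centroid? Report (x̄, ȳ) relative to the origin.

x̄ = 152.70 mm, ȳ = 69.32 mm

plate: A = 300 × 140 = 42000.00, centroid at (150.00, 70.00).
hole: A = −π·22² = -1520.53, centroid at (78.00, 88.00).
ΣA = 40479.47 mm², ΣAx̄ = 6181398.59 mm³, ΣAȳ = 2806193.29 mm³.
x̄ = 6181398.59/40479.47 = 152.70 mm; ȳ = 2806193.29/40479.47 = 69.32 mm.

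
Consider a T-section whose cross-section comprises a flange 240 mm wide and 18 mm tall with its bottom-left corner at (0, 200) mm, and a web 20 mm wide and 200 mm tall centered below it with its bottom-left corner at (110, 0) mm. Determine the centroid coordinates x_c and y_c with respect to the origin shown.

web: A = 20 × 200 = 4000.00, centroid at (120.00, 100.00).
flange: A = 240 × 18 = 4320.00, centroid at (120.00, 209.00).
ΣA = 8320.00 mm²
ΣAx_c = (4000.00)(120.00) + (4320.00)(120.00) = 998400.00 mm³
ΣAy_c = (4000.00)(100.00) + (4320.00)(209.00) = 1302880.00 mm³
x_c = 998400.00 / 8320.00 = 120.00 mm
y_c = 1302880.00 / 8320.00 = 156.60 mm

x_c = 120.00 mm, y_c = 156.60 mm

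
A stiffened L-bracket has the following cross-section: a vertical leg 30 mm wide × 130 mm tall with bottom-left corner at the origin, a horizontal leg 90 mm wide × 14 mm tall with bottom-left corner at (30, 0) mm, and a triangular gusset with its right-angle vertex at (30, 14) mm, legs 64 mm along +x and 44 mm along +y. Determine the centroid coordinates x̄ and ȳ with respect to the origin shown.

x̄ = 34.30 mm, ȳ = 46.08 mm

vertical leg: A = 30 × 130 = 3900.00, centroid at (15.00, 65.00).
horizontal leg: A = 90 × 14 = 1260.00, centroid at (75.00, 7.00).
gusset: A = ½·64·44 = 1408.00, centroid at (51.33, 28.67).
ΣA = 6568.00 mm², ΣAx̄ = 225277.33 mm³, ΣAȳ = 302682.67 mm³.
x̄ = 225277.33/6568.00 = 34.30 mm; ȳ = 302682.67/6568.00 = 46.08 mm.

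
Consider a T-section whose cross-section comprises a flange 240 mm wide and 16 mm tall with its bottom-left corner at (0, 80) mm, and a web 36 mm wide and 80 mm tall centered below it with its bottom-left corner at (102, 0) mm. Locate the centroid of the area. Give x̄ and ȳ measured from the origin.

x̄ = 120.00 mm, ȳ = 67.43 mm

Part | A | x̄ᵢ | ȳᵢ | A·x̄ᵢ | A·ȳᵢ
web | 2880.00 | 120.00 | 40.00 | 345600.00 | 115200.00
flange | 3840.00 | 120.00 | 88.00 | 460800.00 | 337920.00
Σ | 6720.00 |  |  | 806400.00 | 453120.00
x̄ = 806400.00 / 6720.00 = 120.00 mm
ȳ = 453120.00 / 6720.00 = 67.43 mm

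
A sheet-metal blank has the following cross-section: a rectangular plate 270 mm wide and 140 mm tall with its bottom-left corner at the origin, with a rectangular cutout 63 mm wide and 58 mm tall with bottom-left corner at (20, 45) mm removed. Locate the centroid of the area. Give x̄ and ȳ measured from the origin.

x̄ = 143.94 mm, ȳ = 69.57 mm

Part | A | x̄ᵢ | ȳᵢ | A·x̄ᵢ | A·ȳᵢ
plate | 37800.00 | 135.00 | 70.00 | 5103000.00 | 2646000.00
hole | -3654.00 | 51.50 | 74.00 | -188181.00 | -270396.00
Σ | 34146.00 |  |  | 4914819.00 | 2375604.00
x̄ = 4914819.00 / 34146.00 = 143.94 mm
ȳ = 2375604.00 / 34146.00 = 69.57 mm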